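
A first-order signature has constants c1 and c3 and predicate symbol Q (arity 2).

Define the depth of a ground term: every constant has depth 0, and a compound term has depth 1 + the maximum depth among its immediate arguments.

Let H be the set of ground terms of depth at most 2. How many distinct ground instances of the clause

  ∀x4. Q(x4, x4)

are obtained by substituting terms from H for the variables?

2

Ground terms of depth ≤ 2:
  With no function symbols every ground term is a constant, so there are exactly 2 ground terms at every depth bound.
  N_0 = 2
  N_1 = 2
  N_2 = 2
So there are 2 ground terms available for substitution.
The clause has 1 distinct variable (x4), which appears in the body. In the free term algebra distinct substitutions yield syntactically distinct ground instances.
Number of ground instances = 2.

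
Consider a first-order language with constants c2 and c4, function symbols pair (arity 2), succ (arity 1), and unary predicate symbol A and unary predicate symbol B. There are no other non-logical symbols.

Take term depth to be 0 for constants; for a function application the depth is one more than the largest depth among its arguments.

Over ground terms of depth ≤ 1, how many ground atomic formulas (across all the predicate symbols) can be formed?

16

First count ground terms of depth ≤ 1.
Count level by level. With function symbols pair/2, succ/1, the terms of depth ≤ k are the 2 constants together with each function applied to depth-≤(k−1) tuples, so N_k = 2 + N_{k-1}^2 + N_{k-1}.
N_0 = 2
N_1 = 2 + 2^2 + 2 = 8
So |H| = 8.
Ground atoms are formed by filling each argument slot of a predicate with a term from H, so an r-ary predicate gives |H|^r atoms:
  A: 8;  B: 8
Total ground atoms: 8 + 8 = 16.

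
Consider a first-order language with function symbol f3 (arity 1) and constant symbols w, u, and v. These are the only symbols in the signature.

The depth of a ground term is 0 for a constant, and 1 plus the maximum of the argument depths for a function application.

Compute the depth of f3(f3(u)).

2

depth(f3(u)) = 1 + depth(u) = 1 + 0 = 1
depth(f3(f3(u))) = 1 + depth(f3(u)) = 1 + 1 = 2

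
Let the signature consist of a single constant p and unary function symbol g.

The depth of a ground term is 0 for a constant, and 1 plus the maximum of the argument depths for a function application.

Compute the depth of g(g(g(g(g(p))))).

depth(g(p)) = 1 + depth(p) = 1 + 0 = 1
depth(g(g(p))) = 1 + depth(g(p)) = 1 + 1 = 2
depth(g(g(g(p)))) = 1 + depth(g(g(p))) = 1 + 2 = 3
depth(g(g(g(g(p))))) = 1 + depth(g(g(g(p)))) = 1 + 3 = 4
depth(g(g(g(g(g(p)))))) = 1 + depth(g(g(g(g(p))))) = 1 + 4 = 5

5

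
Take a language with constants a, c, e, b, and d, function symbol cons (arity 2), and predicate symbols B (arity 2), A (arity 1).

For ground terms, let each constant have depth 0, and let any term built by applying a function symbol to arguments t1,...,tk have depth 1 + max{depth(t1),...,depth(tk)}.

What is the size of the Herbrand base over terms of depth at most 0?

30

First count ground terms of depth ≤ 0.
If N_k denotes the number of depth-≤k ground terms, the 5 constants give N_0 = 5, and each function symbol of arity r contributes N_{k-1}^r new terms at level k: N_k = 5 + N_{k-1}^2.
N_0 = 5
So |H| = 5.
For each predicate symbol, the number of ground atoms is |H| raised to its arity; summing:
  B: 5^2 = 25;  A: 5
Total ground atoms: 25 + 5 = 30.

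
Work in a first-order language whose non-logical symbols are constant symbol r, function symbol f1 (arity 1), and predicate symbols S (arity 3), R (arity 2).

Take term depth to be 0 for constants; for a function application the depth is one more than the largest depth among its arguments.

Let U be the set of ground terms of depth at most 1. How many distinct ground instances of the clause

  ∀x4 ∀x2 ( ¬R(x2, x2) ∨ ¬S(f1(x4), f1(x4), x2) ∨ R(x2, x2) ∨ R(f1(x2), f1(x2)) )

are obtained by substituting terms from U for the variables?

Ground terms of depth ≤ 1:
  If N_k denotes the number of depth-≤k ground terms, the 1 constant gives N_0 = 1, and each function symbol of arity r contributes N_{k-1}^r new terms at level k: N_k = 1 + N_{k-1}.
  N_0 = 1
  N_1 = 1 + 1 = 2
So there are 2 ground terms available for substitution.
There are 2 variables to instantiate (x4, x2), each occurring in at least one literal, so different choices give different ground instances.
Number of ground instances = 2^2 = 4.

4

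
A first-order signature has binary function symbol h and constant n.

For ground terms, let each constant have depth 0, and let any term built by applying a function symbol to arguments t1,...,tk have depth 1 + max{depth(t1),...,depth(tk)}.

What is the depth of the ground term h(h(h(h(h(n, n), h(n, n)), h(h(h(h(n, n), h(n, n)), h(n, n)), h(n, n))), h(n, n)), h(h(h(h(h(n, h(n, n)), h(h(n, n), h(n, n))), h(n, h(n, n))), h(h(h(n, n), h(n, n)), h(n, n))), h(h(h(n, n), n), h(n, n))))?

depth(h(n, n)) = 1 + max(0, 0) = 1
depth(h(h(n, n), h(n, n))) = 1 + max(1, 1) = 2
depth(h(h(h(n, n), h(n, n)), h(n, n))) = 1 + max(2, 1) = 3
depth(h(h(h(h(n, n), h(n, n)), h(n, n)), h(n, n))) = 1 + max(3, 1) = 4
depth(h(h(h(n, n), h(n, n)), h(h(h(h(n, n), h(n, n)), h(n, n)), h(n, n)))) = 1 + max(2, 4) = 5
depth(h(h(h(h(n, n), h(n, n)), h(h(h(h(n, n), h(n, n)), h(n, n)), h(n, n))), h(n, n))) = 1 + max(5, 1) = 6
depth(h(n, h(n, n))) = 1 + max(0, 1) = 2
depth(h(h(n, h(n, n)), h(h(n, n), h(n, n)))) = 1 + max(2, 2) = 3
depth(h(h(h(n, h(n, n)), h(h(n, n), h(n, n))), h(n, h(n, n)))) = 1 + max(3, 2) = 4
depth(h(h(h(h(n, h(n, n)), h(h(n, n), h(n, n))), h(n, h(n, n))), h(h(h(n, n), h(n, n)), h(n, n)))) = 1 + max(4, 3) = 5
depth(h(h(n, n), n)) = 1 + max(1, 0) = 2
depth(h(h(h(n, n), n), h(n, n))) = 1 + max(2, 1) = 3
depth(h(h(h(h(h(n, h(n, n)), h(h(n, n), h(n, n))), h(n, h(n, n))), h(h(h(n, n), h(n, n)), h(n, n))), h(h(h(n, n), n), h(n, n)))) = 1 + max(5, 3) = 6
depth(h(h(h(h(h(n, n), h(n, n)), h(h(h(h(n, n), h(n, n)), h(n, n)), h(n, n))), h(n, n)), h(h(h(h(h(n, h(n, n)), h(h(n, n), h(n, n))), h(n, h(n, n))), h(h(h(n, n), h(n, n)), h(n, n))), h(h(h(n, n), n), h(n, n))))) = 1 + max(6, 6) = 7

7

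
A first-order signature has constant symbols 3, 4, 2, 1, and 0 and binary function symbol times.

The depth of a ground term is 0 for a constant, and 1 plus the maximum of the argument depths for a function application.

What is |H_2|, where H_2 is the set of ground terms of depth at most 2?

Let N_k count ground terms of depth at most k. Each non-constant term of depth ≤ k is some function symbol applied to depth-≤(k−1) arguments, giving N_k = 5 + N_{k-1}^2.
N_0 = 5
N_1 = 5 + 5^2 = 30
N_2 = 5 + 30^2 = 905

905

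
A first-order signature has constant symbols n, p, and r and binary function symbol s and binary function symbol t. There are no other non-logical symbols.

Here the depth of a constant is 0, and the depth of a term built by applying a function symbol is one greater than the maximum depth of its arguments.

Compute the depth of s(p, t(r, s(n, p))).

3

depth(s(n, p)) = 1 + max(0, 0) = 1
depth(t(r, s(n, p))) = 1 + max(0, 1) = 2
depth(s(p, t(r, s(n, p)))) = 1 + max(0, 2) = 3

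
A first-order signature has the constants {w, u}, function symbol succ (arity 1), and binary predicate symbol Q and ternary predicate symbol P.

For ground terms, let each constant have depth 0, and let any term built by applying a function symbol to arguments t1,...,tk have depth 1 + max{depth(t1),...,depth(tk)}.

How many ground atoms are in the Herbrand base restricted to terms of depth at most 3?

576

First count ground terms of depth ≤ 3.
Write N_k for the number of ground terms of depth ≤ k. A term of depth ≤ k is either a constant or a function symbol applied to arguments of depth ≤ k−1, so N_k = 2 + N_{k-1}.
N_0 = 2
N_1 = 2 + 2 = 4
N_2 = 2 + 4 = 6
N_3 = 2 + 6 = 8
So |H| = 8.
A ground atom is a predicate applied to a tuple of terms from H, so the count is the sum over predicates of |H|^arity:
  Q: 8^2 = 64;  P: 8^3 = 512
Total ground atoms: 64 + 512 = 576.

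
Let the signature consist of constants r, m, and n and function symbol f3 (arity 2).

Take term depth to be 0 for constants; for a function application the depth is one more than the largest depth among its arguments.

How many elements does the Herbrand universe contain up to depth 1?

If N_k denotes the number of depth-≤k ground terms, the 3 constants give N_0 = 3, and each function symbol of arity r contributes N_{k-1}^r new terms at level k: N_k = 3 + N_{k-1}^2.
N_0 = 3
N_1 = 3 + 3^2 = 12

12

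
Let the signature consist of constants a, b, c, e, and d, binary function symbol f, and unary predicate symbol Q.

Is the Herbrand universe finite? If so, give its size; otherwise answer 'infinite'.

The signature has at least one function symbol (f, arity 2) and at least one constant (a).
Iterating f gives infinitely many distinct ground terms: a, f(a, a), f(f(a, a), f(a, a)), ...
So the Herbrand universe is infinite.

infinite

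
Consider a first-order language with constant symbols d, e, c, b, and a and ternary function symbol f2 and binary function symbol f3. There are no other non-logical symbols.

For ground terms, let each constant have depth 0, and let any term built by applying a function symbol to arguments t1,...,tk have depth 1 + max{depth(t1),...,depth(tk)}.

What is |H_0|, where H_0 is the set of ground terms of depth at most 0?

Let N_k count ground terms of depth at most k. Each non-constant term of depth ≤ k is some function symbol applied to depth-≤(k−1) arguments, giving N_k = 5 + N_{k-1}^3 + N_{k-1}^2.
N_0 = 5
Explicitly: d, e, c, b, a.

5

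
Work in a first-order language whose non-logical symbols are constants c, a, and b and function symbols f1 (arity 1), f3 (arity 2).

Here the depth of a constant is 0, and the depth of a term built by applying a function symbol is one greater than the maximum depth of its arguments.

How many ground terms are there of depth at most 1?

15

Count level by level. With function symbols f1/1, f3/2, the terms of depth ≤ k are the 3 constants together with each function applied to depth-≤(k−1) tuples, so N_k = 3 + N_{k-1} + N_{k-1}^2.
N_0 = 3
N_1 = 3 + 3 + 3^2 = 15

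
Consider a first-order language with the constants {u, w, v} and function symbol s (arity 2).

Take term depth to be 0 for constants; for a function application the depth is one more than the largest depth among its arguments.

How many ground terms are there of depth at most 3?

Let N_k = |{terms of depth ≤ k}|. Then N_0 = 3 and N_k = 3 + N_{k-1}^2 for k ≥ 1 (one summand per function symbol, arity giving the exponent).
N_0 = 3
N_1 = 3 + 3^2 = 12
N_2 = 3 + 12^2 = 147
N_3 = 3 + 147^2 = 21612

21612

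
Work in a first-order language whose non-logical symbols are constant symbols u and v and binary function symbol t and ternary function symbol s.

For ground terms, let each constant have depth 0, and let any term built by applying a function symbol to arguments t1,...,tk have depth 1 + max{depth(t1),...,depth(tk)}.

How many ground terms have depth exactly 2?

2928

Write N_k for the number of ground terms of depth ≤ k. A term of depth ≤ k is either a constant or a function symbol applied to arguments of depth ≤ k−1, so N_k = 2 + N_{k-1}^2 + N_{k-1}^3.
N_0 = 2
N_1 = 2 + 2^2 + 2^3 = 14
N_2 = 2 + 14^2 + 14^3 = 2942
Terms of depth exactly 2: N_2 − N_1 = 2942 − 14 = 2928.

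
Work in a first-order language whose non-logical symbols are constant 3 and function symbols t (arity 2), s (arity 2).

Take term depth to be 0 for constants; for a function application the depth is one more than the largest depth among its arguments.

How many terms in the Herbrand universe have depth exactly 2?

Count level by level. With function symbols t/2, s/2, the terms of depth ≤ k are the 1 constant together with each function applied to depth-≤(k−1) tuples, so N_k = 1 + N_{k-1}^2 + N_{k-1}^2.
N_0 = 1
N_1 = 1 + 1^2 + 1^2 = 3
N_2 = 1 + 3^2 + 3^2 = 19
Terms of depth exactly 2: N_2 − N_1 = 19 − 3 = 16.

16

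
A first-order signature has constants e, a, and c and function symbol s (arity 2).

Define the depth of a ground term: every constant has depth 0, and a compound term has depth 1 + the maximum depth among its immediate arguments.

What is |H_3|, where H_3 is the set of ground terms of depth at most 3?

21612

Count level by level. With function symbols s/2, the terms of depth ≤ k are the 3 constants together with each function applied to depth-≤(k−1) tuples, so N_k = 3 + N_{k-1}^2.
N_0 = 3
N_1 = 3 + 3^2 = 12
N_2 = 3 + 12^2 = 147
N_3 = 3 + 147^2 = 21612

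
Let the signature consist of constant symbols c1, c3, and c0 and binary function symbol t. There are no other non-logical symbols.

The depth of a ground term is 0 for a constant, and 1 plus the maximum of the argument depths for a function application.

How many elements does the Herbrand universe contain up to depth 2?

Let N_k = |{terms of depth ≤ k}|. Then N_0 = 3 and N_k = 3 + N_{k-1}^2 for k ≥ 1 (one summand per function symbol, arity giving the exponent).
N_0 = 3
N_1 = 3 + 3^2 = 12
N_2 = 3 + 12^2 = 147

147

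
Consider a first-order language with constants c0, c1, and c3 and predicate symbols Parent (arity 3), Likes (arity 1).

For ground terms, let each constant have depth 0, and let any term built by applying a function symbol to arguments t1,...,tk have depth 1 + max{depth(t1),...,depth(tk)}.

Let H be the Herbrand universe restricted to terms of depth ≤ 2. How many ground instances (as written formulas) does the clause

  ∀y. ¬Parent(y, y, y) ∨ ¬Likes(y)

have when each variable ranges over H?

3

Ground terms of depth ≤ 2:
  With no function symbols every ground term is a constant, so there are exactly 3 ground terms at every depth bound.
  N_0 = 3
  N_1 = 3
  N_2 = 3
  Explicitly: c0, c1, c3.
So there are 3 ground terms available for substitution.
The clause has 1 distinct variable (y), which appears in the body. In the free term algebra distinct substitutions yield syntactically distinct ground instances.
Number of ground instances = 3.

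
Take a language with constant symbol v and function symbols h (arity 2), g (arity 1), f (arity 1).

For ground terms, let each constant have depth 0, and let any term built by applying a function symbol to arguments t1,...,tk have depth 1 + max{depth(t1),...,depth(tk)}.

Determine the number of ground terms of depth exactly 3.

651

Let N_k count ground terms of depth at most k. Each non-constant term of depth ≤ k is some function symbol applied to depth-≤(k−1) arguments, giving N_k = 1 + N_{k-1}^2 + N_{k-1} + N_{k-1}.
N_0 = 1
N_1 = 1 + 1^2 + 1 + 1 = 4
N_2 = 1 + 4^2 + 4 + 4 = 25
N_3 = 1 + 25^2 + 25 + 25 = 676
Terms of depth exactly 3: N_3 − N_2 = 676 − 25 = 651.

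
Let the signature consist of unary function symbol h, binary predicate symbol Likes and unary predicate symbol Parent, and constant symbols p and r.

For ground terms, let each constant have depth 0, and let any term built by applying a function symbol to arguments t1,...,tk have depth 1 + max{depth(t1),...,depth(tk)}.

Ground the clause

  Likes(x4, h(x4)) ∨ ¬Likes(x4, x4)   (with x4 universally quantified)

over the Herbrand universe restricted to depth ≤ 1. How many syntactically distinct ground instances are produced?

4

Ground terms of depth ≤ 1:
  Let N_k count ground terms of depth at most k. Each non-constant term of depth ≤ k is some function symbol applied to depth-≤(k−1) arguments, giving N_k = 2 + N_{k-1}.
  N_0 = 2
  N_1 = 2 + 2 = 4
So there are 4 ground terms available for substitution.
The body mentions the single quantified variable x4; since ground terms form a free algebra, no two substitutions collapse to the same formula.
Number of ground instances = 4.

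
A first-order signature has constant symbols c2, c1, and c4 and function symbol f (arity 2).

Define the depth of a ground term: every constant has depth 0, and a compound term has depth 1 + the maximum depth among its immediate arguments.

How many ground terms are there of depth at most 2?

147

Count level by level. With function symbols f/2, the terms of depth ≤ k are the 3 constants together with each function applied to depth-≤(k−1) tuples, so N_k = 3 + N_{k-1}^2.
N_0 = 3
N_1 = 3 + 3^2 = 12
N_2 = 3 + 12^2 = 147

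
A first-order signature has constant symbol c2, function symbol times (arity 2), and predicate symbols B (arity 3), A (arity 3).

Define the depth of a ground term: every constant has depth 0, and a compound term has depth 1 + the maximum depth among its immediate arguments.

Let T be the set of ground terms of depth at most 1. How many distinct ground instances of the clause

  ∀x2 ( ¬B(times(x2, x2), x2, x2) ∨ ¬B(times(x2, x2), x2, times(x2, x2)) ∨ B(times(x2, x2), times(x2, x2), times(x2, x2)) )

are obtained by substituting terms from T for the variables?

2

Ground terms of depth ≤ 1:
  If N_k denotes the number of depth-≤k ground terms, the 1 constant gives N_0 = 1, and each function symbol of arity r contributes N_{k-1}^r new terms at level k: N_k = 1 + N_{k-1}^2.
  N_0 = 1
  N_1 = 1 + 1^2 = 2
So there are 2 ground terms available for substitution.
There is 1 variable to instantiate (x2),  occurring in at least one literal, so different choices give different ground instances.
Number of ground instances = 2.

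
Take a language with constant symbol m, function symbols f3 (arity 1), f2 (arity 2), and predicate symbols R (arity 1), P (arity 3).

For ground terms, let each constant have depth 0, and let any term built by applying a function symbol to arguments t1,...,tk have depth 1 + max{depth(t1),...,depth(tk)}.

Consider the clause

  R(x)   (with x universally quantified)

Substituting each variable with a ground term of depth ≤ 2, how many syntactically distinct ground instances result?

13

Ground terms of depth ≤ 2:
  Let N_k count ground terms of depth at most k. Each non-constant term of depth ≤ k is some function symbol applied to depth-≤(k−1) arguments, giving N_k = 1 + N_{k-1} + N_{k-1}^2.
  N_0 = 1
  N_1 = 1 + 1 + 1^2 = 3
  N_2 = 1 + 3 + 3^2 = 13
So there are 13 ground terms available for substitution.
The body mentions the single quantified variable x; since ground terms form a free algebra, no two substitutions collapse to the same formula.
Number of ground instances = 13.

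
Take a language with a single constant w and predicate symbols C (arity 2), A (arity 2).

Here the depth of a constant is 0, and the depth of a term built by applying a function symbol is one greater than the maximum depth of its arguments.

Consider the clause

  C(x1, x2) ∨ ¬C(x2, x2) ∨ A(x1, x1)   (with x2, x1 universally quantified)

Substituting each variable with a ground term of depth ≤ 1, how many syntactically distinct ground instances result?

Ground terms of depth ≤ 1:
  With no function symbols every ground term is a constant, so there is exactly 1 ground term at every depth bound.
  N_0 = 1
  N_1 = 1
So there is exactly 1 ground term available for substitution.
Each of x2, x1 ranges independently over the available ground terms, and distinct assignments produce distinct instances.
Number of ground instances = 1^2 = 1.

1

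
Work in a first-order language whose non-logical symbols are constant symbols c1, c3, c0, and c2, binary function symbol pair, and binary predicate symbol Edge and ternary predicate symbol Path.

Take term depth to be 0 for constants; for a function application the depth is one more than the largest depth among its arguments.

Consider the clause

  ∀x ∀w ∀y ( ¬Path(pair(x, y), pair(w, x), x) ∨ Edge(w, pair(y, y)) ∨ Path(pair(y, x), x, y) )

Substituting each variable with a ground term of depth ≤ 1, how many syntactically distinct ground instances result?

Ground terms of depth ≤ 1:
  Let N_k = |{terms of depth ≤ k}|. Then N_0 = 4 and N_k = 4 + N_{k-1}^2 for k ≥ 1 (one summand per function symbol, arity giving the exponent).
  N_0 = 4
  N_1 = 4 + 4^2 = 20
So there are 20 ground terms available for substitution.
There are 3 variables to instantiate (x, w, y), each occurring in at least one literal, so different choices give different ground instances.
Number of ground instances = 20^3 = 8000.

8000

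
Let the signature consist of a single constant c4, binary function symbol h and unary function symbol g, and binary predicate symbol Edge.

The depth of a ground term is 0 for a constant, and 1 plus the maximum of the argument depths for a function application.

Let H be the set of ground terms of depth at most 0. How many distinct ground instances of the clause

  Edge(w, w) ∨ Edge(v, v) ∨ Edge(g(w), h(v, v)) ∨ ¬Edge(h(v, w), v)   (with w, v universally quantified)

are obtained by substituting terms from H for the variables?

1

Ground terms of depth ≤ 0:
  Let N_k = |{terms of depth ≤ k}|. Then N_0 = 1 and N_k = 1 + N_{k-1}^2 + N_{k-1} for k ≥ 1 (one summand per function symbol, arity giving the exponent).
  N_0 = 1
  Explicitly: c4.
So there is exactly 1 ground term available for substitution.
The clause has 2 distinct variables (w, v), each appearing in the body. In the free term algebra distinct substitutions yield syntactically distinct ground instances.
Number of ground instances = 1^2 = 1.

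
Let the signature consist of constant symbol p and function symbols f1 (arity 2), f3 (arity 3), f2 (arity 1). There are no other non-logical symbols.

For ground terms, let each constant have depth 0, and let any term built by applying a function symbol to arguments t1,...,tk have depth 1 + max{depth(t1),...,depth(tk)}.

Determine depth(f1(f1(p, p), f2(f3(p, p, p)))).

depth(f1(p, p)) = 1 + max(0, 0) = 1
depth(f3(p, p, p)) = 1 + max(0, 0, 0) = 1
depth(f2(f3(p, p, p))) = 1 + depth(f3(p, p, p)) = 1 + 1 = 2
depth(f1(f1(p, p), f2(f3(p, p, p)))) = 1 + max(1, 2) = 3

3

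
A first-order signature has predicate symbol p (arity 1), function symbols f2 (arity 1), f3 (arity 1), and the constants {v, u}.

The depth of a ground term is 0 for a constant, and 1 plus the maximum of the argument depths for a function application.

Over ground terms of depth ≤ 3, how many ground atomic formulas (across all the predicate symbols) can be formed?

First count ground terms of depth ≤ 3.
If N_k denotes the number of depth-≤k ground terms, the 2 constants give N_0 = 2, and each function symbol of arity r contributes N_{k-1}^r new terms at level k: N_k = 2 + N_{k-1} + N_{k-1}.
N_0 = 2
N_1 = 2 + 2 + 2 = 6
N_2 = 2 + 6 + 6 = 14
N_3 = 2 + 14 + 14 = 30
So |H| = 30.
For each predicate symbol, the number of ground atoms is |H| raised to its arity; summing:
  p: 30
Total ground atoms: 30.

30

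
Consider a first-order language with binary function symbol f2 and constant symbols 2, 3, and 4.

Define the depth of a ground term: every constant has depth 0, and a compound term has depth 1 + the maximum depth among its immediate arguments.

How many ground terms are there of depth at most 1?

12

Let N_k count ground terms of depth at most k. Each non-constant term of depth ≤ k is some function symbol applied to depth-≤(k−1) arguments, giving N_k = 3 + N_{k-1}^2.
N_0 = 3
N_1 = 3 + 3^2 = 12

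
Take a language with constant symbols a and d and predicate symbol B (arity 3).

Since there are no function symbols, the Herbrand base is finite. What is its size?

With no function symbols, the Herbrand universe is just the 2 constants.
Ground atoms per predicate: B: 2^3 = 8.
Herbrand base size = 8 = 8.

8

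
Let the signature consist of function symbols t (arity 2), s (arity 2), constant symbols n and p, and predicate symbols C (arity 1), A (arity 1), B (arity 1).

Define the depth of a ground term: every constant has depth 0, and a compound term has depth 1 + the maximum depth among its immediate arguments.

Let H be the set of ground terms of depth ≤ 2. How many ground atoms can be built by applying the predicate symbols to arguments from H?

606

First count ground terms of depth ≤ 2.
Count level by level. With function symbols t/2, s/2, the terms of depth ≤ k are the 2 constants together with each function applied to depth-≤(k−1) tuples, so N_k = 2 + N_{k-1}^2 + N_{k-1}^2.
N_0 = 2
N_1 = 2 + 2^2 + 2^2 = 10
N_2 = 2 + 10^2 + 10^2 = 202
So |H| = 202.
Each predicate of arity r yields |H|^r ground atoms (one per choice of an r-tuple from H):
  C: 202;  A: 202;  B: 202
Total ground atoms: 202 + 202 + 202 = 606.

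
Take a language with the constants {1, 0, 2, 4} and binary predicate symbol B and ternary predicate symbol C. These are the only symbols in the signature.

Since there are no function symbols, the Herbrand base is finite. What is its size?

80

With no function symbols, the Herbrand universe is just the 4 constants.
Ground atoms per predicate: B: 4^2 = 16, C: 4^3 = 64.
Herbrand base size = 16 + 64 = 80.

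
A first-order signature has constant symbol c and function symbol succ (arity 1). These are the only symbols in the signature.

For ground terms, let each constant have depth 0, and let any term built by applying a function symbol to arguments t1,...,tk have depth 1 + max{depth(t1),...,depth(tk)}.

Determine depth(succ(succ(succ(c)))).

3

depth(succ(c)) = 1 + depth(c) = 1 + 0 = 1
depth(succ(succ(c))) = 1 + depth(succ(c)) = 1 + 1 = 2
depth(succ(succ(succ(c)))) = 1 + depth(succ(succ(c))) = 1 + 2 = 3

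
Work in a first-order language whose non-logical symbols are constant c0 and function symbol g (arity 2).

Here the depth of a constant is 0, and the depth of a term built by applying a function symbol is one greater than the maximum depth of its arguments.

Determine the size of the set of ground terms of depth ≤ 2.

If N_k denotes the number of depth-≤k ground terms, the 1 constant gives N_0 = 1, and each function symbol of arity r contributes N_{k-1}^r new terms at level k: N_k = 1 + N_{k-1}^2.
N_0 = 1
N_1 = 1 + 1^2 = 2
N_2 = 1 + 2^2 = 5
Explicitly: c0, g(c0, c0), g(c0, g(c0, c0)), g(g(c0, c0), c0), g(g(c0, c0), g(c0, c0)).

5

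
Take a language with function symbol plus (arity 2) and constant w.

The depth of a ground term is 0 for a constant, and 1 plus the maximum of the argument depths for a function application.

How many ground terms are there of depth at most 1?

2

If N_k denotes the number of depth-≤k ground terms, the 1 constant gives N_0 = 1, and each function symbol of arity r contributes N_{k-1}^r new terms at level k: N_k = 1 + N_{k-1}^2.
N_0 = 1
N_1 = 1 + 1^2 = 2
Explicitly: w, plus(w, w).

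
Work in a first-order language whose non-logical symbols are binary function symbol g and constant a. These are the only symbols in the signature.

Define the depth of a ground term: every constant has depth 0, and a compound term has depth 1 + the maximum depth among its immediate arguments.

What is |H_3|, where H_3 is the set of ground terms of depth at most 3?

Let N_k = |{terms of depth ≤ k}|. Then N_0 = 1 and N_k = 1 + N_{k-1}^2 for k ≥ 1 (one summand per function symbol, arity giving the exponent).
N_0 = 1
N_1 = 1 + 1^2 = 2
N_2 = 1 + 2^2 = 5
N_3 = 1 + 5^2 = 26

26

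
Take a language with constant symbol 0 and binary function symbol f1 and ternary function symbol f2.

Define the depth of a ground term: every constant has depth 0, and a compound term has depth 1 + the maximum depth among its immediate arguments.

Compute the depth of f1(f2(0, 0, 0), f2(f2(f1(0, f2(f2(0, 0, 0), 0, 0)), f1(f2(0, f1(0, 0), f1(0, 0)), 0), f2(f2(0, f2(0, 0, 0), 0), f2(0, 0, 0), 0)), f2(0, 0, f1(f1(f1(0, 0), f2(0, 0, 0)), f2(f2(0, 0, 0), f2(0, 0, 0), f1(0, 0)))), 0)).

6

depth(f2(0, 0, 0)) = 1 + max(0, 0, 0) = 1
depth(f2(f2(0, 0, 0), 0, 0)) = 1 + max(1, 0, 0) = 2
depth(f1(0, f2(f2(0, 0, 0), 0, 0))) = 1 + max(0, 2) = 3
depth(f1(0, 0)) = 1 + max(0, 0) = 1
depth(f2(0, f1(0, 0), f1(0, 0))) = 1 + max(0, 1, 1) = 2
depth(f1(f2(0, f1(0, 0), f1(0, 0)), 0)) = 1 + max(2, 0) = 3
depth(f2(0, f2(0, 0, 0), 0)) = 1 + max(0, 1, 0) = 2
depth(f2(f2(0, f2(0, 0, 0), 0), f2(0, 0, 0), 0)) = 1 + max(2, 1, 0) = 3
depth(f2(f1(0, f2(f2(0, 0, 0), 0, 0)), f1(f2(0, f1(0, 0), f1(0, 0)), 0), f2(f2(0, f2(0, 0, 0), 0), f2(0, 0, 0), 0))) = 1 + max(3, 3, 3) = 4
depth(f1(f1(0, 0), f2(0, 0, 0))) = 1 + max(1, 1) = 2
depth(f2(f2(0, 0, 0), f2(0, 0, 0), f1(0, 0))) = 1 + max(1, 1, 1) = 2
depth(f1(f1(f1(0, 0), f2(0, 0, 0)), f2(f2(0, 0, 0), f2(0, 0, 0), f1(0, 0)))) = 1 + max(2, 2) = 3
depth(f2(0, 0, f1(f1(f1(0, 0), f2(0, 0, 0)), f2(f2(0, 0, 0), f2(0, 0, 0), f1(0, 0))))) = 1 + max(0, 0, 3) = 4
depth(f2(f2(f1(0, f2(f2(0, 0, 0), 0, 0)), f1(f2(0, f1(0, 0), f1(0, 0)), 0), f2(f2(0, f2(0, 0, 0), 0), f2(0, 0, 0), 0)), f2(0, 0, f1(f1(f1(0, 0), f2(0, 0, 0)), f2(f2(0, 0, 0), f2(0, 0, 0), f1(0, 0)))), 0)) = 1 + max(4, 4, 0) = 5
depth(f1(f2(0, 0, 0), f2(f2(f1(0, f2(f2(0, 0, 0), 0, 0)), f1(f2(0, f1(0, 0), f1(0, 0)), 0), f2(f2(0, f2(0, 0, 0), 0), f2(0, 0, 0), 0)), f2(0, 0, f1(f1(f1(0, 0), f2(0, 0, 0)), f2(f2(0, 0, 0), f2(0, 0, 0), f1(0, 0)))), 0))) = 1 + max(1, 5) = 6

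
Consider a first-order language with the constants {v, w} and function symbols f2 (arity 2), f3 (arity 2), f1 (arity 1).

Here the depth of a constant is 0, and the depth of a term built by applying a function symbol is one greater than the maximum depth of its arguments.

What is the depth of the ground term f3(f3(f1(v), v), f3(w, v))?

depth(f1(v)) = 1 + depth(v) = 1 + 0 = 1
depth(f3(f1(v), v)) = 1 + max(1, 0) = 2
depth(f3(w, v)) = 1 + max(0, 0) = 1
depth(f3(f3(f1(v), v), f3(w, v))) = 1 + max(2, 1) = 3

3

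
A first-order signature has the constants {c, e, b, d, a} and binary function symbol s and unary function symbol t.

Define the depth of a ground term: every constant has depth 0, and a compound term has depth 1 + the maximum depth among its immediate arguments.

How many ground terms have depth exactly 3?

Count level by level. With function symbols s/2, t/1, the terms of depth ≤ k are the 5 constants together with each function applied to depth-≤(k−1) tuples, so N_k = 5 + N_{k-1}^2 + N_{k-1}.
N_0 = 5
N_1 = 5 + 5^2 + 5 = 35
N_2 = 5 + 35^2 + 35 = 1265
N_3 = 5 + 1265^2 + 1265 = 1601495
Terms of depth exactly 3: N_3 − N_2 = 1601495 − 1265 = 1600230.

1600230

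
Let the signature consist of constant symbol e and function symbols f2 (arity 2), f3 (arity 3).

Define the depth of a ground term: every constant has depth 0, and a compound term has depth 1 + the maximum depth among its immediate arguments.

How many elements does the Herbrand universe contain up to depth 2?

Write N_k for the number of ground terms of depth ≤ k. A term of depth ≤ k is either a constant or a function symbol applied to arguments of depth ≤ k−1, so N_k = 1 + N_{k-1}^2 + N_{k-1}^3.
N_0 = 1
N_1 = 1 + 1^2 + 1^3 = 3
N_2 = 1 + 3^2 + 3^3 = 37

37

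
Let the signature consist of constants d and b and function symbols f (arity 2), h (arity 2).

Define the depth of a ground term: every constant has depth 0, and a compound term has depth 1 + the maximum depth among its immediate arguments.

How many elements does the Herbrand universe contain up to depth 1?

10

Let N_k = |{terms of depth ≤ k}|. Then N_0 = 2 and N_k = 2 + N_{k-1}^2 + N_{k-1}^2 for k ≥ 1 (one summand per function symbol, arity giving the exponent).
N_0 = 2
N_1 = 2 + 2^2 + 2^2 = 10
Explicitly: d, b, f(d, d), f(d, b), f(b, d), f(b, b), h(d, d), h(d, b), h(b, d), h(b, b).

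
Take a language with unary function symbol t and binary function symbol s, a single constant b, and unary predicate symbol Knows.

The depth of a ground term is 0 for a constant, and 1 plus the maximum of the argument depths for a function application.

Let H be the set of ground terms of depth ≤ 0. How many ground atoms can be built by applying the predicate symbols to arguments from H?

1

First count ground terms of depth ≤ 0.
Write N_k for the number of ground terms of depth ≤ k. A term of depth ≤ k is either a constant or a function symbol applied to arguments of depth ≤ k−1, so N_k = 1 + N_{k-1} + N_{k-1}^2.
N_0 = 1
Explicitly: b.
So |H| = 1.
Ground atoms are formed by filling each argument slot of a predicate with a term from H, so an r-ary predicate gives |H|^r atoms:
  Knows: 1
Total ground atoms: 1.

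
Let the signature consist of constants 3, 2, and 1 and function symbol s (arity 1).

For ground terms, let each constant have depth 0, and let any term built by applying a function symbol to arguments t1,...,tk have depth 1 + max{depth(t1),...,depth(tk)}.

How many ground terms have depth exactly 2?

3

Count level by level. With function symbols s/1, the terms of depth ≤ k are the 3 constants together with each function applied to depth-≤(k−1) tuples, so N_k = 3 + N_{k-1}.
N_0 = 3
N_1 = 3 + 3 = 6
N_2 = 3 + 6 = 9
Terms of depth exactly 2: N_2 − N_1 = 9 − 6 = 3.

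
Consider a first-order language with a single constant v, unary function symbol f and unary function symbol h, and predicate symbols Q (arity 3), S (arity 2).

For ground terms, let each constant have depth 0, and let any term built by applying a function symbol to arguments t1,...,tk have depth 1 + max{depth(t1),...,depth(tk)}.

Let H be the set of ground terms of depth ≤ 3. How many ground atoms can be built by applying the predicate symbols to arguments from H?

First count ground terms of depth ≤ 3.
Let N_k = |{terms of depth ≤ k}|. Then N_0 = 1 and N_k = 1 + N_{k-1} + N_{k-1} for k ≥ 1 (one summand per function symbol, arity giving the exponent).
N_0 = 1
N_1 = 1 + 1 + 1 = 3
N_2 = 1 + 3 + 3 = 7
N_3 = 1 + 7 + 7 = 15
So |H| = 15.
A ground atom is a predicate applied to a tuple of terms from H, so the count is the sum over predicates of |H|^arity:
  Q: 15^3 = 3375;  S: 15^2 = 225
Total ground atoms: 3375 + 225 = 3600.

3600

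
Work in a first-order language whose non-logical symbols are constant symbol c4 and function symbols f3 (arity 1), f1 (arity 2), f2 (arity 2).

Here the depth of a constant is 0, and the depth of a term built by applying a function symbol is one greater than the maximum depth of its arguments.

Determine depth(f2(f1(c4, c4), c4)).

depth(f1(c4, c4)) = 1 + max(0, 0) = 1
depth(f2(f1(c4, c4), c4)) = 1 + max(1, 0) = 2

2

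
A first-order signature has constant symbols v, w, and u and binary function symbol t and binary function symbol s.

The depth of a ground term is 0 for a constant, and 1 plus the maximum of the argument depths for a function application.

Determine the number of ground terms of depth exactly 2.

864

Write N_k for the number of ground terms of depth ≤ k. A term of depth ≤ k is either a constant or a function symbol applied to arguments of depth ≤ k−1, so N_k = 3 + N_{k-1}^2 + N_{k-1}^2.
N_0 = 3
N_1 = 3 + 3^2 + 3^2 = 21
N_2 = 3 + 21^2 + 21^2 = 885
Terms of depth exactly 2: N_2 − N_1 = 885 − 21 = 864.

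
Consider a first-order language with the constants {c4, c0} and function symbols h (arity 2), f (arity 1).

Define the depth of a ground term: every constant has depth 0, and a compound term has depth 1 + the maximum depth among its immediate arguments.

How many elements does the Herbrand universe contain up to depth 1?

8

If N_k denotes the number of depth-≤k ground terms, the 2 constants give N_0 = 2, and each function symbol of arity r contributes N_{k-1}^r new terms at level k: N_k = 2 + N_{k-1}^2 + N_{k-1}.
N_0 = 2
N_1 = 2 + 2^2 + 2 = 8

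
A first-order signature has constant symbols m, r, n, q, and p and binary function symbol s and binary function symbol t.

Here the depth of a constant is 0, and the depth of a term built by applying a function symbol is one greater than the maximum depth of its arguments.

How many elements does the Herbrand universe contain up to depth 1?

Let N_k count ground terms of depth at most k. Each non-constant term of depth ≤ k is some function symbol applied to depth-≤(k−1) arguments, giving N_k = 5 + N_{k-1}^2 + N_{k-1}^2.
N_0 = 5
N_1 = 5 + 5^2 + 5^2 = 55

55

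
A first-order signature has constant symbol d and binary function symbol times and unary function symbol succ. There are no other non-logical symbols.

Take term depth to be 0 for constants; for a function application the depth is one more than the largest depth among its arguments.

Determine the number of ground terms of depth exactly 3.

If N_k denotes the number of depth-≤k ground terms, the 1 constant gives N_0 = 1, and each function symbol of arity r contributes N_{k-1}^r new terms at level k: N_k = 1 + N_{k-1}^2 + N_{k-1}.
N_0 = 1
N_1 = 1 + 1^2 + 1 = 3
N_2 = 1 + 3^2 + 3 = 13
N_3 = 1 + 13^2 + 13 = 183
Terms of depth exactly 3: N_3 − N_2 = 183 − 13 = 170.

170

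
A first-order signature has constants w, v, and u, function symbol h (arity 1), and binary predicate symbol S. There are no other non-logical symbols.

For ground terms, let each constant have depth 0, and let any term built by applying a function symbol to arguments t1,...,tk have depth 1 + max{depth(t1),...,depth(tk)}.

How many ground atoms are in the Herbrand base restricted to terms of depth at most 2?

First count ground terms of depth ≤ 2.
Let N_k count ground terms of depth at most k. Each non-constant term of depth ≤ k is some function symbol applied to depth-≤(k−1) arguments, giving N_k = 3 + N_{k-1}.
N_0 = 3
N_1 = 3 + 3 = 6
N_2 = 3 + 6 = 9
Explicitly: w, v, u, h(w), h(v), h(u), h(h(w)), h(h(v)), h(h(u)).
So |H| = 9.
A ground atom is a predicate applied to a tuple of terms from H, so the count is the sum over predicates of |H|^arity:
  S: 9^2 = 81
Total ground atoms: 81.

81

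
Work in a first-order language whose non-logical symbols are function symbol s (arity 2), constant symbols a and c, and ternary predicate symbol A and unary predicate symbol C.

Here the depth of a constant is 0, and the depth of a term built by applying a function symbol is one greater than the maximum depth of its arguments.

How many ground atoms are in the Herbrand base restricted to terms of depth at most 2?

54910

First count ground terms of depth ≤ 2.
If N_k denotes the number of depth-≤k ground terms, the 2 constants give N_0 = 2, and each function symbol of arity r contributes N_{k-1}^r new terms at level k: N_k = 2 + N_{k-1}^2.
N_0 = 2
N_1 = 2 + 2^2 = 6
N_2 = 2 + 6^2 = 38
So |H| = 38.
Ground atoms are formed by filling each argument slot of a predicate with a term from H, so an r-ary predicate gives |H|^r atoms:
  A: 38^3 = 54872;  C: 38
Total ground atoms: 54872 + 38 = 54910.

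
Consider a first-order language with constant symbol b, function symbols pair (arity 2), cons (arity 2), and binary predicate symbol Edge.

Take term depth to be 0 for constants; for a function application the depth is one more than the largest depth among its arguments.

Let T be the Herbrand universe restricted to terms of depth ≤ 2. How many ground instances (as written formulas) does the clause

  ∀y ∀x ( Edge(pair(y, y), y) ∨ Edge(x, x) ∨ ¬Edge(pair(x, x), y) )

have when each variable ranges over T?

361

Ground terms of depth ≤ 2:
  Write N_k for the number of ground terms of depth ≤ k. A term of depth ≤ k is either a constant or a function symbol applied to arguments of depth ≤ k−1, so N_k = 1 + N_{k-1}^2 + N_{k-1}^2.
  N_0 = 1
  N_1 = 1 + 1^2 + 1^2 = 3
  N_2 = 1 + 3^2 + 3^2 = 19
So there are 19 ground terms available for substitution.
The clause has 2 distinct variables (y, x), each appearing in the body. In the free term algebra distinct substitutions yield syntactically distinct ground instances.
Number of ground instances = 19^2 = 361.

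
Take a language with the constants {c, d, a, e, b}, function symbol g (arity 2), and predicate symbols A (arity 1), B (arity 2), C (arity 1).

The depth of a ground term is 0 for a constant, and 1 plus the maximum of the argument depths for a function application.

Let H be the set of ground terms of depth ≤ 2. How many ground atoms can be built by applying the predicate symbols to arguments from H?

820835

First count ground terms of depth ≤ 2.
Count level by level. With function symbols g/2, the terms of depth ≤ k are the 5 constants together with each function applied to depth-≤(k−1) tuples, so N_k = 5 + N_{k-1}^2.
N_0 = 5
N_1 = 5 + 5^2 = 30
N_2 = 5 + 30^2 = 905
So |H| = 905.
Ground atoms are formed by filling each argument slot of a predicate with a term from H, so an r-ary predicate gives |H|^r atoms:
  A: 905;  B: 905^2 = 819025;  C: 905
Total ground atoms: 905 + 819025 + 905 = 820835.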